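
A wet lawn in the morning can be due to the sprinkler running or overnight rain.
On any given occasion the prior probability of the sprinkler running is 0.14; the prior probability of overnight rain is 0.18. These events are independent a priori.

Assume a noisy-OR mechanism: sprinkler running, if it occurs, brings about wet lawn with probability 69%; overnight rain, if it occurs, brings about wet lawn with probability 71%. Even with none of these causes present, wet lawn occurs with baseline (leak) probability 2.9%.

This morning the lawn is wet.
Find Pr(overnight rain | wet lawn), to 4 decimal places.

Pr(overnight rain | wet lawn) ≈ 0.5713

Under noisy-OR, P(wet lawn | causes) = 1 − (1−0.029)·∏(1−qᵢ) over the active causes.
For the numerator, keep only overnight rain=true terms: 0.111210 + 0.023000 = 0.134210
The normalizing constant is 0.029·0.86·0.82 + 0.71841·0.86·0.18 + 0.69899·0.14·0.82 + 0.912707·0.14·0.18 = 0.234905
Posterior = 0.134210 / 0.234905 ≈ 0.5713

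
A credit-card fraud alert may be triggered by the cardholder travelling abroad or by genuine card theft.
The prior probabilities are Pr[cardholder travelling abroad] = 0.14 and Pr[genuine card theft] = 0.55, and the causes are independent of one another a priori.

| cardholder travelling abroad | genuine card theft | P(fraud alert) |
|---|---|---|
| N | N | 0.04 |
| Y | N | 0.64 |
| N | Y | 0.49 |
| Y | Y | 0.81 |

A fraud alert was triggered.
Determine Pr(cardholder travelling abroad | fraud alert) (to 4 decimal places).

Numerator (weight on configurations with cardholder travelling abroad): 0.040320 + 0.062370 = 0.102690
Normalizer over all consistent configurations: 0.04·0.86·0.45 + 0.49·0.86·0.55 + 0.64·0.14·0.45 + 0.81·0.14·0.55 = 0.349940
Posterior = 0.102690 / 0.349940 ≈ 0.2935

Pr(cardholder travelling abroad | fraud alert) ≈ 0.2935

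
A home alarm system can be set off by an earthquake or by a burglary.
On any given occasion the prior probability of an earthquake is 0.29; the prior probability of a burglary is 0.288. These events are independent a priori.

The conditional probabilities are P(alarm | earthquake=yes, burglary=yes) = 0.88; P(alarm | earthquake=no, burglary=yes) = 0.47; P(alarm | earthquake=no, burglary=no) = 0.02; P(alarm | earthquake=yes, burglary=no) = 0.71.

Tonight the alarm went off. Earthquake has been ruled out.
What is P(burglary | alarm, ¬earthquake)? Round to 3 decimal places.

P(burglary | alarm, ¬earthquake) ≈ 0.905

By total probability over both values of burglary:
  P(alarm | ¬earthquake) = 0.02×0.712 + 0.47×0.288
        = 0.014240 + 0.135360 = 0.149600
The terms with burglary present sum to 0.135360, so
  P(burglary | alarm, ¬earthquake) = 0.135360 / 0.149600 ≈ 0.905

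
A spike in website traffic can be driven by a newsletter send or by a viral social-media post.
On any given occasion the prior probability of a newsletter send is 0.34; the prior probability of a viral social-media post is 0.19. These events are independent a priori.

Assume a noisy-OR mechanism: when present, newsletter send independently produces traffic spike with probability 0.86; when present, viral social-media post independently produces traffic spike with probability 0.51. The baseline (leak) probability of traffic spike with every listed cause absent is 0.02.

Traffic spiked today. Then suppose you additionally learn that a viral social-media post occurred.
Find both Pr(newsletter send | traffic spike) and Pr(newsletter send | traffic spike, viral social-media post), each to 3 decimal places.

Pr(newsletter send | traffic spike) ≈ 0.797; Pr(newsletter send | traffic spike, viral social-media post) ≈ 0.480

Under noisy-OR, P(traffic spike | causes) = 1 − (1−0.02)·∏(1−qᵢ) over the active causes.
Enumerate the 4 (newsletter send, viral social-media post) configurations and weight by the priors:
  P(traffic spike) = 0.02×0.66×0.81 + 0.5198×0.66×0.19 + 0.8628×0.34×0.81 + 0.932772×0.34×0.19
        = 0.010692 + 0.065183 + 0.237615 + 0.060257 = 0.373747
Keeping only the newsletter send-present terms gives 0.297872, so
  P(newsletter send | traffic spike) = 0.297872 / 0.373747 ≈ 0.797

Now condition on the additional information:
Sum P(traffic spike|·) weighted by the priors over both values of newsletter send:
  P(traffic spike | viral social-media post) = 0.5198·0.66 + 0.932772·0.34
        = 0.343068 + 0.317142 = 0.660210
The terms with newsletter send present sum to 0.317142, so
  P(newsletter send | traffic spike, viral social-media post) = 0.317142 / 0.660210 ≈ 0.480
This is intercausal reasoning (explaining away): once viral social-media post accounts for the traffic spike, newsletter send becomes less likely.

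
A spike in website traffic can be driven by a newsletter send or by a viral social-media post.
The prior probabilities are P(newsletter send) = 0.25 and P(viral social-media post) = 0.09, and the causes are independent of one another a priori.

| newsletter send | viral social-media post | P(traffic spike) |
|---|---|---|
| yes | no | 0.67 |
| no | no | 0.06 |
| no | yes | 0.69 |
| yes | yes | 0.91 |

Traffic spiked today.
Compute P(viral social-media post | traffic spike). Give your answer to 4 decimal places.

P(viral social-media post | traffic spike) ≈ 0.2575

P(traffic spike) = 0.06*0.75*0.91 + 0.69*0.75*0.09 + 0.67*0.25*0.91 + 0.91*0.25*0.09 = 0.040950 + 0.046575 + 0.152425 + 0.020475 = 0.260425
The viral social-media post-present share is 0.046575 + 0.020475 = 0.067050.
P(viral social-media post | traffic spike) = 0.067050 / 0.260425 ≈ 0.2575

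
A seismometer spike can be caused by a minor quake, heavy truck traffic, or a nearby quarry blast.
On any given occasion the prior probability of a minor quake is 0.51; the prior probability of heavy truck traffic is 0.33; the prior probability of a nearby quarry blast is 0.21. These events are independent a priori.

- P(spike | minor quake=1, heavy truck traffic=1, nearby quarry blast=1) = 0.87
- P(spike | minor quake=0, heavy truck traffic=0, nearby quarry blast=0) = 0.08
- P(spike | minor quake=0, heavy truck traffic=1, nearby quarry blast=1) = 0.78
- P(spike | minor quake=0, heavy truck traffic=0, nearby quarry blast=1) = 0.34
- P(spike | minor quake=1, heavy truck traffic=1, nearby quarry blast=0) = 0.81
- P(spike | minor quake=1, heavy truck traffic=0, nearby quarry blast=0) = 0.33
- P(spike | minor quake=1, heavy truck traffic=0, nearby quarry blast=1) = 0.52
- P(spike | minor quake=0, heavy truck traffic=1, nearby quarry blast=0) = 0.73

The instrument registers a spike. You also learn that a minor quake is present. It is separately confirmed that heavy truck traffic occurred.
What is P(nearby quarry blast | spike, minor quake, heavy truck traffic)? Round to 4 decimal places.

P(nearby quarry blast | spike, minor quake, heavy truck traffic) ≈ 0.2221

By total probability over both values of nearby quarry blast:
  P(spike | minor quake, heavy truck traffic) = 0.81·0.79 + 0.87·0.21
        = 0.639900 + 0.182700 = 0.822600
Configurations with nearby quarry blast contribute 0.182700, so
  P(nearby quarry blast | spike, minor quake, heavy truck traffic) = 0.182700 / 0.822600 ≈ 0.2221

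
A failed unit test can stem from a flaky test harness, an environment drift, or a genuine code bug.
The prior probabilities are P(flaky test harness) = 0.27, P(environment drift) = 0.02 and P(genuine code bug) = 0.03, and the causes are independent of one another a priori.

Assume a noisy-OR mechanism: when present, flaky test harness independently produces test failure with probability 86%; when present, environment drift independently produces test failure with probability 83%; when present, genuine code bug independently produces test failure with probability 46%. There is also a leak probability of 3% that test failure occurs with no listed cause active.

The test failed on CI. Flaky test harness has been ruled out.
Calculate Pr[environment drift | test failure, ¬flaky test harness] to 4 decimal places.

Pr[environment drift | test failure, ¬flaky test harness] ≈ 0.2826

Under noisy-OR, P(test failure | causes) = 1 − (1−0.03)·∏(1−qᵢ) over the active causes.
P(test failure | ¬flaky test harness) = 0.03*0.98*0.97 + 0.4762*0.98*0.03 + 0.8351*0.02*0.97 + 0.910954*0.02*0.03 = 0.028518 + 0.014000 + 0.016201 + 0.000547 = 0.059266
The environment drift-present share is 0.016201 + 0.000547 = 0.016748.
So P(environment drift | test failure, ¬flaky test harness) = 0.016748/0.059266 ≈ 0.2826.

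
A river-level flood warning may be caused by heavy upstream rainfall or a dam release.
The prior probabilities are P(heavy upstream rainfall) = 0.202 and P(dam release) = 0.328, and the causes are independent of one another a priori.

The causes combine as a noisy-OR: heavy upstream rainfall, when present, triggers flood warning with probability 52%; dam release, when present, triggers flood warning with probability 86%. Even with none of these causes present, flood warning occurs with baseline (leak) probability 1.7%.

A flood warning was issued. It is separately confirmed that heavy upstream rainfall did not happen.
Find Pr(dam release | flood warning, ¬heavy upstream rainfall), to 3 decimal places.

Under noisy-OR, P(flood warning | causes) = 1 − (1−0.017)·∏(1−qᵢ) over the active causes.
Sum P(flood warning|·) weighted by the priors over both values of dam release:
  P(flood warning | ¬heavy upstream rainfall) = 0.017·0.672 + 0.86238·0.328
        = 0.011424 + 0.282861 = 0.294285
Configurations with dam release contribute 0.282861, so
  P(dam release | flood warning, ¬heavy upstream rainfall) = 0.282861 / 0.294285 ≈ 0.961

Pr(dam release | flood warning, ¬heavy upstream rainfall) ≈ 0.961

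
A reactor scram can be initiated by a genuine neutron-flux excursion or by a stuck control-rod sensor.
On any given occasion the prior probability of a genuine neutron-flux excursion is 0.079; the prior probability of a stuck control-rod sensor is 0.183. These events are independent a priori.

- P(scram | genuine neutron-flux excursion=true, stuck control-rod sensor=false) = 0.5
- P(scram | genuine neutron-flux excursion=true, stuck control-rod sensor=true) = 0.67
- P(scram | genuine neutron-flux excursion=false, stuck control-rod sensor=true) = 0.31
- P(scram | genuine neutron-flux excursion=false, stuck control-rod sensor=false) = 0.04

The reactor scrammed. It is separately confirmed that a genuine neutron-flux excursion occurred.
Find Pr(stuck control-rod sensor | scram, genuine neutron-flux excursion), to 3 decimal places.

Pr(stuck control-rod sensor | scram, genuine neutron-flux excursion) ≈ 0.231

P(scram | genuine neutron-flux excursion) = 0.5×0.817 + 0.67×0.183 = 0.408500 + 0.122610 = 0.531110
Of this, 0.122610 comes from 0.67×0.183 (the stuck control-rod sensor=true cases).
P(stuck control-rod sensor | scram, genuine neutron-flux excursion) = 0.122610 / 0.531110 ≈ 0.231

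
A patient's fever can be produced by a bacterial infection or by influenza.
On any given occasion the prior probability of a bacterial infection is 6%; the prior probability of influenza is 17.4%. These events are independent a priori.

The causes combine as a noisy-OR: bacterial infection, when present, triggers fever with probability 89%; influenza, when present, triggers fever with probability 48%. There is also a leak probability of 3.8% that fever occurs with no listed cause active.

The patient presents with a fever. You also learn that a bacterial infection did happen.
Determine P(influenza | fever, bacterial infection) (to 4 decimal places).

Under noisy-OR, P(fever | causes) = 1 − (1−0.038)·∏(1−qᵢ) over the active causes.
Sum P(fever|·) weighted by the priors over both values of influenza:
  P(fever | bacterial infection) = 0.89418×0.826 + 0.944974×0.174
        = 0.738593 + 0.164425 = 0.903018
The terms with influenza present sum to 0.164425, so
  P(influenza | fever, bacterial infection) = 0.164425 / 0.903018 ≈ 0.1821

P(influenza | fever, bacterial infection) ≈ 0.1821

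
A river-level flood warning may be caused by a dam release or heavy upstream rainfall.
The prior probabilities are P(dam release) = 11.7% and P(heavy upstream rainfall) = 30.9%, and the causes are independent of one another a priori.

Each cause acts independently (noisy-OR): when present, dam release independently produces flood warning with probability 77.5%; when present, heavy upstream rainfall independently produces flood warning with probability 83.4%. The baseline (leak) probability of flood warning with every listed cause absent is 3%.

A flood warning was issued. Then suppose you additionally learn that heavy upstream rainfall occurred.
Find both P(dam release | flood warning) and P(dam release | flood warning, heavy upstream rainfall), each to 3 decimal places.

P(dam release | flood warning) ≈ 0.284; P(dam release | flood warning, heavy upstream rainfall) ≈ 0.132

Under noisy-OR, P(flood warning | causes) = 1 − (1−0.03)·∏(1−qᵢ) over the active causes.
By total probability over the 4 (dam release, heavy upstream rainfall) configurations:
  P(flood warning) = 0.03·0.883·0.691 + 0.83898·0.883·0.309 + 0.78175·0.117·0.691 + 0.96377·0.117·0.309
        = 0.018305 + 0.228913 + 0.063202 + 0.034843 = 0.345263
Keeping only the dam release-present terms gives 0.098045, so
  P(dam release | flood warning) = 0.098045 / 0.345263 ≈ 0.284

Now also conditioning on heavy upstream rainfall=true:
P(flood warning | heavy upstream rainfall) = 0.83898·0.883 + 0.96377·0.117 = 0.740819 + 0.112761 = 0.853580
Restricting to configurations with dam release present: 0.96377·0.117 = 0.112761.
P(dam release | flood warning, heavy upstream rainfall) = 0.112761 / 0.853580 ≈ 0.132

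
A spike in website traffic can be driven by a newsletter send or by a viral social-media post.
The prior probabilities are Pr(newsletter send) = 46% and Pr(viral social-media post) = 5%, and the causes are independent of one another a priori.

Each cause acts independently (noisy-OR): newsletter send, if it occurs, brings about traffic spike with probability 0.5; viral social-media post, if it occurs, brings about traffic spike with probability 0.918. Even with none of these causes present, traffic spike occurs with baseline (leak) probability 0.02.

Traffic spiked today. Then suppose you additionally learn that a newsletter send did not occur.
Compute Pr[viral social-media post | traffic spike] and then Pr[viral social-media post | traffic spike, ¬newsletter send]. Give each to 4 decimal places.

Under noisy-OR, P(traffic spike | causes) = 1 − (1−0.02)·∏(1−qᵢ) over the active causes.
For the numerator, keep only viral social-media post=true terms: 0.024830 + 0.022076 = 0.046906
Normalizer over all consistent configurations: 0.02·0.54·0.95 + 0.91964·0.54·0.05 + 0.51·0.46·0.95 + 0.95982·0.46·0.05 = 0.280036
P(viral social-media post | traffic spike) = 0.046906/0.280036 ≈ 0.1675

Now condition on the additional information:
P(traffic spike | ¬newsletter send) = 0.02*0.95 + 0.91964*0.05 = 0.019000 + 0.045982 = 0.064982
Of this, 0.045982 comes from 0.91964*0.05 (the viral social-media post=true cases).
So P(viral social-media post | traffic spike, ¬newsletter send) = 0.045982/0.064982 ≈ 0.7076.
Ruling out newsletter send raises the posterior on viral social-media post — the flip side of explaining away.

Pr[viral social-media post | traffic spike] ≈ 0.1675; Pr[viral social-media post | traffic spike, ¬newsletter send] ≈ 0.7076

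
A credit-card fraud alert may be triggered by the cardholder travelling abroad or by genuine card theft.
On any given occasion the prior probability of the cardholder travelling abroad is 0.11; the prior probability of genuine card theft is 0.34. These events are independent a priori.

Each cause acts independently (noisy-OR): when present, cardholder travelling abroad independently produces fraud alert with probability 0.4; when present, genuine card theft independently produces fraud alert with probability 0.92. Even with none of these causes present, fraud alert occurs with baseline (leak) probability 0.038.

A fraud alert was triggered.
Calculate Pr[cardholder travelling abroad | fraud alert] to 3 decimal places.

Pr[cardholder travelling abroad | fraud alert] ≈ 0.180

Under noisy-OR, P(fraud alert | causes) = 1 − (1−0.038)·∏(1−qᵢ) over the active causes.
For the numerator, keep only cardholder travelling abroad=true terms: 0.030695 + 0.035673 = 0.066368
Denominator P(fraud alert): 0.038·0.89·0.66 + 0.92304·0.89·0.34 + 0.4228·0.11·0.66 + 0.953824·0.11·0.34 = 0.368001
P(cardholder travelling abroad | fraud alert) = 0.066368/0.368001 ≈ 0.180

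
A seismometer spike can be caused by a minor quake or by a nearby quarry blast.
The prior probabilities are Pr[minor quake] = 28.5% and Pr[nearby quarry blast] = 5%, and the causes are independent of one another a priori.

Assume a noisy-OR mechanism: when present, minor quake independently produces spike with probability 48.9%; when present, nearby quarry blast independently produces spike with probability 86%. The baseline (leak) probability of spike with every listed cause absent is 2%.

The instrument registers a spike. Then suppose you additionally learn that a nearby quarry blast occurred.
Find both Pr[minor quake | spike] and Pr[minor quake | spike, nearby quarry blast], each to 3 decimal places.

Under noisy-OR, P(spike | causes) = 1 − (1−0.02)·∏(1−qᵢ) over the active causes.
P(spike) = 0.02·0.715·0.95 + 0.8628·0.715·0.05 + 0.49922·0.285·0.95 + 0.929891·0.285·0.05 = 0.013585 + 0.030845 + 0.135164 + 0.013251 = 0.192845
Restricting to configurations with minor quake present: 0.135164 + 0.013251 = 0.148415.
So P(minor quake | spike) = 0.148415/0.192845 ≈ 0.770.

With the extra evidence:
P(spike | nearby quarry blast) = 0.8628·0.715 + 0.929891·0.285 = 0.616902 + 0.265019 = 0.881921
The minor quake-present share is 0.929891·0.285 = 0.265019.
Hence the posterior is 0.265019/0.881921 ≈ 0.301.
This is intercausal reasoning (explaining away): once nearby quarry blast accounts for the spike, minor quake becomes less likely.

Pr[minor quake | spike] ≈ 0.770; Pr[minor quake | spike, nearby quarry blast] ≈ 0.301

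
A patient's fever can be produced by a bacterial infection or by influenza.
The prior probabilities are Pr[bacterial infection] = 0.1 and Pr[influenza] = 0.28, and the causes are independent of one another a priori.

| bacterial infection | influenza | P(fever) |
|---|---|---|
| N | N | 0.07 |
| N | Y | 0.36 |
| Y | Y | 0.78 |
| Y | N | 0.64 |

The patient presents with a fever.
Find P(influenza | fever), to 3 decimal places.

P(influenza | fever) ≈ 0.552

Enumerate the 4 (bacterial infection, influenza) configurations and weight by the priors:
  P(fever) = 0.07×0.9×0.72 + 0.36×0.9×0.28 + 0.64×0.1×0.72 + 0.78×0.1×0.28
        = 0.045360 + 0.090720 + 0.046080 + 0.021840 = 0.204000
Configurations with influenza contribute 0.112560, so
  P(influenza | fever) = 0.112560 / 0.204000 ≈ 0.552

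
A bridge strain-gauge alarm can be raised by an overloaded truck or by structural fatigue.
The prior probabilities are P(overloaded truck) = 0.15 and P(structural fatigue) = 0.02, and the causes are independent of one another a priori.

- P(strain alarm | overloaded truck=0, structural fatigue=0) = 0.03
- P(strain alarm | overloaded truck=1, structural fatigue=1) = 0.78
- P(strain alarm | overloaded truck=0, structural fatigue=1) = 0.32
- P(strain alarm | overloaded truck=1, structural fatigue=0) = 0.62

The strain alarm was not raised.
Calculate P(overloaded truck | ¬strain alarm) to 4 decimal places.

Sum P(¬strain alarm|·) weighted by the priors over the 4 (overloaded truck, structural fatigue) configurations:
  P(¬strain alarm) = 0.97·0.85·0.98 + 0.68·0.85·0.02 + 0.38·0.15·0.98 + 0.22·0.15·0.02
        = 0.808010 + 0.011560 + 0.055860 + 0.000660 = 0.876090
Keeping only the overloaded truck-present terms gives 0.056520, so
  P(overloaded truck | ¬strain alarm) = 0.056520 / 0.876090 ≈ 0.0645

P(overloaded truck | ¬strain alarm) ≈ 0.0645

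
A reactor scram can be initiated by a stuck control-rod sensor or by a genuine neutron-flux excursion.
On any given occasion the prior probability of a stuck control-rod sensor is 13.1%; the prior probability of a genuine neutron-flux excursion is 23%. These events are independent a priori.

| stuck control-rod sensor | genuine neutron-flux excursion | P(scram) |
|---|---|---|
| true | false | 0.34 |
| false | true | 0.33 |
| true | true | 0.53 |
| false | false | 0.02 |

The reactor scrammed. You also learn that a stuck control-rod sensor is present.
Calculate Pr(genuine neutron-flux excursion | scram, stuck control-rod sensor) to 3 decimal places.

Sum P(scram|·) weighted by the priors over both values of genuine neutron-flux excursion:
  P(scram | stuck control-rod sensor) = 0.34·0.77 + 0.53·0.23
        = 0.261800 + 0.121900 = 0.383700
Keeping only the genuine neutron-flux excursion-present terms gives 0.121900, so
  P(genuine neutron-flux excursion | scram, stuck control-rod sensor) = 0.121900 / 0.383700 ≈ 0.318

Pr(genuine neutron-flux excursion | scram, stuck control-rod sensor) ≈ 0.318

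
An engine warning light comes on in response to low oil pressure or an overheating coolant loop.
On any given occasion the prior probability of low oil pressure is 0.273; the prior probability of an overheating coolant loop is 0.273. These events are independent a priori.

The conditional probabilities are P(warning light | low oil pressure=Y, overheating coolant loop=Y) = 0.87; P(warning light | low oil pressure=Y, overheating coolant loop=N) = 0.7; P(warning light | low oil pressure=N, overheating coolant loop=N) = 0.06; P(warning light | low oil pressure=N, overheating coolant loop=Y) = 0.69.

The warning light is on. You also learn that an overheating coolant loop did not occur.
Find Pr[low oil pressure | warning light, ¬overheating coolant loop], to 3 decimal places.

Pr[low oil pressure | warning light, ¬overheating coolant loop] ≈ 0.814

Weight on low oil pressure=true, given the evidence: 0.7*0.273 = 0.191100
The normalizing constant is 0.06*0.727 + 0.7*0.273 = 0.234720
P(low oil pressure | warning light, ¬overheating coolant loop) = 0.191100/0.234720 ≈ 0.814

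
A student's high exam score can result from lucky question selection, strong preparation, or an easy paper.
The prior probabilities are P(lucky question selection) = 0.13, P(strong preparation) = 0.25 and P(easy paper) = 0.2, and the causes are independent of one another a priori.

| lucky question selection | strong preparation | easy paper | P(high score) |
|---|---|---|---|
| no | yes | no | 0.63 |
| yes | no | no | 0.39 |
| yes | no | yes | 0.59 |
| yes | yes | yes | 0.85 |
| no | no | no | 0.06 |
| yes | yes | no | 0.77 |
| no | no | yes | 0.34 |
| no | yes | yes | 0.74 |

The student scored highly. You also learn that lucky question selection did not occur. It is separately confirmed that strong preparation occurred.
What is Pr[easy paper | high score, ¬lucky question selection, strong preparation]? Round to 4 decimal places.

Sum P(high score|·) weighted by the priors over both values of easy paper:
  P(high score | ¬lucky question selection, strong preparation) = 0.63×0.8 + 0.74×0.2
        = 0.504000 + 0.148000 = 0.652000
The terms with easy paper present sum to 0.148000, so
  P(easy paper | high score, ¬lucky question selection, strong preparation) = 0.148000 / 0.652000 ≈ 0.2270

Pr[easy paper | high score, ¬lucky question selection, strong preparation] ≈ 0.2270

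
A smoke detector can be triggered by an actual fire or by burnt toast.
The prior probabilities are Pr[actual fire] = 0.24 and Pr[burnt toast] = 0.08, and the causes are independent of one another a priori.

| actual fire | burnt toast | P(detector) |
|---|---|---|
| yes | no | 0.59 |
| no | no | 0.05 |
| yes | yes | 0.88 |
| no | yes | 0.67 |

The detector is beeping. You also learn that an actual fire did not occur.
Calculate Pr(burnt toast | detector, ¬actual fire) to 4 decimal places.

Pr(burnt toast | detector, ¬actual fire) ≈ 0.5382

For the numerator, keep only burnt toast=true terms: 0.67*0.08 = 0.053600
Denominator P(detector | ¬actual fire): 0.05*0.92 + 0.67*0.08 = 0.099600
Posterior = 0.053600 / 0.099600 ≈ 0.5382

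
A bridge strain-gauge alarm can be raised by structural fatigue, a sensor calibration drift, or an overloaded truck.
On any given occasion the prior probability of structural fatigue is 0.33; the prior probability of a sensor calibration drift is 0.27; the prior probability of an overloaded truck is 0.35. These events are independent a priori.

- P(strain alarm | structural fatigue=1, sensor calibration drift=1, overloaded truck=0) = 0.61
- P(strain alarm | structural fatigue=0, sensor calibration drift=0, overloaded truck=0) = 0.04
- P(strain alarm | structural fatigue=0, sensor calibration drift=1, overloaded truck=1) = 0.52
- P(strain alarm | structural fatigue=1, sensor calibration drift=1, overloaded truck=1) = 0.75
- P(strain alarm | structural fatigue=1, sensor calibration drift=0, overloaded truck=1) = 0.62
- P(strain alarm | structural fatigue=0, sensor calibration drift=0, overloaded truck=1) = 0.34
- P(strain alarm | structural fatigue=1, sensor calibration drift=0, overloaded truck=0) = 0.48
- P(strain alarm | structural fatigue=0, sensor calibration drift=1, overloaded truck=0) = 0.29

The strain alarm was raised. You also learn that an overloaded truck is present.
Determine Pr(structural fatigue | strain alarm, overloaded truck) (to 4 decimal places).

For the numerator, keep only structural fatigue=true terms: 0.149358 + 0.066825 = 0.216183
Normalizer over all consistent configurations: 0.34*0.67*0.73 + 0.52*0.67*0.27 + 0.62*0.33*0.73 + 0.75*0.33*0.27 = 0.476545
P(structural fatigue | strain alarm, overloaded truck) = 0.216183/0.476545 ≈ 0.4536

Pr(structural fatigue | strain alarm, overloaded truck) ≈ 0.4536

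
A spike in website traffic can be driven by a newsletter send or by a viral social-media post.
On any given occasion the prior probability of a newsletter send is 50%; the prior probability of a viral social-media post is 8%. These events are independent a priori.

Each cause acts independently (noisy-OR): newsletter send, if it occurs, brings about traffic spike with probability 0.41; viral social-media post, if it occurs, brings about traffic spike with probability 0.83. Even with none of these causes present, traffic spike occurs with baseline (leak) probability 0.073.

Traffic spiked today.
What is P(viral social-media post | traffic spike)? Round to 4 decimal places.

Under noisy-OR, P(traffic spike | causes) = 1 − (1−0.073)·∏(1−qᵢ) over the active causes.
P(traffic spike) = 0.073*0.5*0.92 + 0.84241*0.5*0.08 + 0.45307*0.5*0.92 + 0.907022*0.5*0.08 = 0.033580 + 0.033696 + 0.208412 + 0.036281 = 0.311969
The viral social-media post-present share is 0.033696 + 0.036281 = 0.069977.
So P(viral social-media post | traffic spike) = 0.069977/0.311969 ≈ 0.2243.

P(viral social-media post | traffic spike) ≈ 0.2243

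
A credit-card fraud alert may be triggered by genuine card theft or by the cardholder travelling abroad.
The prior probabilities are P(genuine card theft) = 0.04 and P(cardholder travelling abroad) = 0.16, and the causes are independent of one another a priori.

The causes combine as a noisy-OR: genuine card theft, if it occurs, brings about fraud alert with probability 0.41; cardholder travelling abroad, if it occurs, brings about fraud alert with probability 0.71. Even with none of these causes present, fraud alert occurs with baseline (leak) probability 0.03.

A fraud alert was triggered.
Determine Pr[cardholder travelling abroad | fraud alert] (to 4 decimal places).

Pr[cardholder travelling abroad | fraud alert] ≈ 0.7501

Under noisy-OR, P(fraud alert | causes) = 1 − (1−0.03)·∏(1−qᵢ) over the active causes.
For the numerator, keep only cardholder travelling abroad=true terms: 0.110392 + 0.005338 = 0.115730
Denominator P(fraud alert): 0.03×0.96×0.84 + 0.7187×0.96×0.16 + 0.4277×0.04×0.84 + 0.834033×0.04×0.16 = 0.154293
Posterior = 0.115730 / 0.154293 ≈ 0.7501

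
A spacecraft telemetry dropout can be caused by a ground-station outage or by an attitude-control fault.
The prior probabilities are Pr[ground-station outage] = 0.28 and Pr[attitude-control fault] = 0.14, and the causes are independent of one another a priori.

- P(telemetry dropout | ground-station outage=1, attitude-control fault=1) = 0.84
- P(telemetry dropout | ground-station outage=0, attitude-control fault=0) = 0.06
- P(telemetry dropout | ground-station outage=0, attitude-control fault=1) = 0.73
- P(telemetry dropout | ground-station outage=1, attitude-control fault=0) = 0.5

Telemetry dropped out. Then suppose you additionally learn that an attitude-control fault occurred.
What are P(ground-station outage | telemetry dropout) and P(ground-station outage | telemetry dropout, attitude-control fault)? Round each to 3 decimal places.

P(ground-station outage | telemetry dropout) ≈ 0.581; P(ground-station outage | telemetry dropout, attitude-control fault) ≈ 0.309

For the numerator, keep only ground-station outage=true terms: 0.120400 + 0.032928 = 0.153328
The normalizing constant is 0.06×0.72×0.86 + 0.73×0.72×0.14 + 0.5×0.28×0.86 + 0.84×0.28×0.14 = 0.264064
P(ground-station outage | telemetry dropout) = 0.153328/0.264064 ≈ 0.581

Now condition on the additional information:
For the numerator, keep only ground-station outage=true terms: 0.84*0.28 = 0.235200
Denominator P(telemetry dropout | attitude-control fault): 0.73*0.72 + 0.84*0.28 = 0.760800
Posterior = 0.235200 / 0.760800 ≈ 0.309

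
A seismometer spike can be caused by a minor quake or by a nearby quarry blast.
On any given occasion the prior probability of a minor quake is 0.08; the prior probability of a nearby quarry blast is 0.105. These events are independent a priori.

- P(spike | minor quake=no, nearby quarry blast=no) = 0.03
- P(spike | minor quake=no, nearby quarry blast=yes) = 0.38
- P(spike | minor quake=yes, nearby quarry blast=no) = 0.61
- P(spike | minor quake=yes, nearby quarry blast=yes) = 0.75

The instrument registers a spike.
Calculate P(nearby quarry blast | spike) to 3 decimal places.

P(spike) = 0.03*0.92*0.895 + 0.38*0.92*0.105 + 0.61*0.08*0.895 + 0.75*0.08*0.105 = 0.024702 + 0.036708 + 0.043676 + 0.006300 = 0.111386
The nearby quarry blast-present share is 0.036708 + 0.006300 = 0.043008.
Hence the posterior is 0.043008/0.111386 ≈ 0.386.

P(nearby quarry blast | spike) ≈ 0.386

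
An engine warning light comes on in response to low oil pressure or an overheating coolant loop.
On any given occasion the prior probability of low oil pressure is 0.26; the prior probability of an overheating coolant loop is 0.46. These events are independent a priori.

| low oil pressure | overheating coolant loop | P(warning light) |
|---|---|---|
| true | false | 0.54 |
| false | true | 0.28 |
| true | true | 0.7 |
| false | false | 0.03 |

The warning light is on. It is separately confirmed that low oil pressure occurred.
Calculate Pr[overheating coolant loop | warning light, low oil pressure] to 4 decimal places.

For the numerator, keep only overheating coolant loop=true terms: 0.7·0.46 = 0.322000
Normalizer over all consistent configurations: 0.54·0.54 + 0.7·0.46 = 0.613600
P(overheating coolant loop | warning light, low oil pressure) = 0.322000/0.613600 ≈ 0.5248

Pr[overheating coolant loop | warning light, low oil pressure] ≈ 0.5248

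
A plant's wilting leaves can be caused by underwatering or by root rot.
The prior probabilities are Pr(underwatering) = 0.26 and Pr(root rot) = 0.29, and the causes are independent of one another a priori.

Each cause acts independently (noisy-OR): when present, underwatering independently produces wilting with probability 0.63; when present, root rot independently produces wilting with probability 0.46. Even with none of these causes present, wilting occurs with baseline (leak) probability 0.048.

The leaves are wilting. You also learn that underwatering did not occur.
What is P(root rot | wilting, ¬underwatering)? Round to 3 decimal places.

P(root rot | wilting, ¬underwatering) ≈ 0.805

Under noisy-OR, P(wilting | causes) = 1 − (1−0.048)·∏(1−qᵢ) over the active causes.
P(wilting | ¬underwatering) = 0.048·0.71 + 0.48592·0.29 = 0.034080 + 0.140917 = 0.174997
Of this, 0.140917 comes from 0.48592·0.29 (the root rot=true cases).
So P(root rot | wilting, ¬underwatering) = 0.140917/0.174997 ≈ 0.805.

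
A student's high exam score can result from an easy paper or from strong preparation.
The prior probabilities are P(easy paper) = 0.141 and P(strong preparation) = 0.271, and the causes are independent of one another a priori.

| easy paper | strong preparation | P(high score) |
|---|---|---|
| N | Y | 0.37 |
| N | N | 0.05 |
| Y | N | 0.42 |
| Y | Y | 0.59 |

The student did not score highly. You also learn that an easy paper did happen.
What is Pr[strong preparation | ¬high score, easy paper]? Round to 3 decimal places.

Pr[strong preparation | ¬high score, easy paper] ≈ 0.208

Enumerate both values of strong preparation and weight by the priors:
  P(¬high score | easy paper) = 0.58·0.729 + 0.41·0.271
        = 0.422820 + 0.111110 = 0.533930
Keeping only the strong preparation-present terms gives 0.111110, so
  P(strong preparation | ¬high score, easy paper) = 0.111110 / 0.533930 ≈ 0.208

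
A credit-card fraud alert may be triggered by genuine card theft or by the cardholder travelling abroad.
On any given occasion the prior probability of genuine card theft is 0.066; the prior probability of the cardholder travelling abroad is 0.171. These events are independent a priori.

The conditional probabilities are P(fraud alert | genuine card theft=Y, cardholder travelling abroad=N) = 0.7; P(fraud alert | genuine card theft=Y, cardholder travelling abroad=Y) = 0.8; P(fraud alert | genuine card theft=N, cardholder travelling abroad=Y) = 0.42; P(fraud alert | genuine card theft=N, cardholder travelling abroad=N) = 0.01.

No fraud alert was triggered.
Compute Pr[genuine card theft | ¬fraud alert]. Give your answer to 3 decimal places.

Pr[genuine card theft | ¬fraud alert] ≈ 0.021

P(¬fraud alert) = 0.99*0.934*0.829 + 0.58*0.934*0.171 + 0.3*0.066*0.829 + 0.2*0.066*0.171 = 0.766543 + 0.092634 + 0.016414 + 0.002257 = 0.877848
Restricting to configurations with genuine card theft present: 0.016414 + 0.002257 = 0.018671.
Hence the posterior is 0.018671/0.877848 ≈ 0.021.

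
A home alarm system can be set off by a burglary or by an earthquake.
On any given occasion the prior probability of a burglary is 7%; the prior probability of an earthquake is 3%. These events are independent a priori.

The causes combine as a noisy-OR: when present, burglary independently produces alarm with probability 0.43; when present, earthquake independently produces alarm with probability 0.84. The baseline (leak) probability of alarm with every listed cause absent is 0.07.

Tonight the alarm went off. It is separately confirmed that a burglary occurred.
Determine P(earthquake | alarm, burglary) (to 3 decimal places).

Under noisy-OR, P(alarm | causes) = 1 − (1−0.07)·∏(1−qᵢ) over the active causes.
P(alarm | burglary) = 0.4699*0.97 + 0.915184*0.03 = 0.455803 + 0.027456 = 0.483259
Of this, 0.027456 comes from 0.915184*0.03 (the earthquake=true cases).
P(earthquake | alarm, burglary) = 0.027456 / 0.483259 ≈ 0.057

P(earthquake | alarm, burglary) ≈ 0.057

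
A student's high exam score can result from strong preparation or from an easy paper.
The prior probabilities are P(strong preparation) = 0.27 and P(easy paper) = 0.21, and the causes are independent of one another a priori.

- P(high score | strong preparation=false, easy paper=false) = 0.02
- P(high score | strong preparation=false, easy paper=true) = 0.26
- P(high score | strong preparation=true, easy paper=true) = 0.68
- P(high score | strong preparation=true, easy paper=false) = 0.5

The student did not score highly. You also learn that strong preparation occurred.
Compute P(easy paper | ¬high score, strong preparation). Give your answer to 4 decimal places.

P(easy paper | ¬high score, strong preparation) ≈ 0.1454

Weight on easy paper=true, given the evidence: 0.32·0.21 = 0.067200
The normalizing constant is 0.5·0.79 + 0.32·0.21 = 0.462200
Posterior = 0.067200 / 0.462200 ≈ 0.1454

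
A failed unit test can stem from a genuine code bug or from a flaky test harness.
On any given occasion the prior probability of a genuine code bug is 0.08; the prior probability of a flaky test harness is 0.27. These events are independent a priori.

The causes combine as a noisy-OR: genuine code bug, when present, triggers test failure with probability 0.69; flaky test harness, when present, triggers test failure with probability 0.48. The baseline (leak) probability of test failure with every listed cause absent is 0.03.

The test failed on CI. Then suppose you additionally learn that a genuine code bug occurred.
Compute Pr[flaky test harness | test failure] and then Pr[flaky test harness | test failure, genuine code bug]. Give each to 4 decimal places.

Under noisy-OR, P(test failure | causes) = 1 − (1−0.03)·∏(1−qᵢ) over the active causes.
P(test failure) = 0.03×0.92×0.73 + 0.4956×0.92×0.27 + 0.6993×0.08×0.73 + 0.843636×0.08×0.27 = 0.020148 + 0.123107 + 0.040839 + 0.018223 = 0.202317
The flaky test harness-present share is 0.123107 + 0.018223 = 0.141330.
P(flaky test harness | test failure) = 0.141330 / 0.202317 ≈ 0.6986

Now also conditioning on genuine code bug=true:
P(test failure | genuine code bug) = 0.6993·0.73 + 0.843636·0.27 = 0.510489 + 0.227782 = 0.738271
Of this, 0.227782 comes from 0.843636·0.27 (the flaky test harness=true cases).
P(flaky test harness | test failure, genuine code bug) = 0.227782 / 0.738271 ≈ 0.3085
— genuine code bug explains away the evidence for flaky test harness.

Pr[flaky test harness | test failure] ≈ 0.6986; Pr[flaky test harness | test failure, genuine code bug] ≈ 0.3085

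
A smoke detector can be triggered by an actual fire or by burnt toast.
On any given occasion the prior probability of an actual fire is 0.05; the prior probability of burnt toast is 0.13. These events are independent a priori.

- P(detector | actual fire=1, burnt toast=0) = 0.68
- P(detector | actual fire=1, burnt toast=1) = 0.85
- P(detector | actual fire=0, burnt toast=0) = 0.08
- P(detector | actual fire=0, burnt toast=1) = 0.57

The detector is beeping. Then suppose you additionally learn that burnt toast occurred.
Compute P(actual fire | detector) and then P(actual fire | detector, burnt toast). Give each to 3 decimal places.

For the numerator, keep only actual fire=true terms: 0.029580 + 0.005525 = 0.035105
Normalizer over all consistent configurations: 0.08·0.95·0.87 + 0.57·0.95·0.13 + 0.68·0.05·0.87 + 0.85·0.05·0.13 = 0.171620
Posterior = 0.035105 / 0.171620 ≈ 0.205

Now also conditioning on burnt toast=true:
Numerator (weight on configurations with actual fire): 0.85*0.05 = 0.042500
Denominator P(detector | burnt toast): 0.57*0.95 + 0.85*0.05 = 0.584000
Posterior = 0.042500 / 0.584000 ≈ 0.073
The drop from 0.205 to 0.073 is the explaining-away (discounting) effect.

P(actual fire | detector) ≈ 0.205; P(actual fire | detector, burnt toast) ≈ 0.073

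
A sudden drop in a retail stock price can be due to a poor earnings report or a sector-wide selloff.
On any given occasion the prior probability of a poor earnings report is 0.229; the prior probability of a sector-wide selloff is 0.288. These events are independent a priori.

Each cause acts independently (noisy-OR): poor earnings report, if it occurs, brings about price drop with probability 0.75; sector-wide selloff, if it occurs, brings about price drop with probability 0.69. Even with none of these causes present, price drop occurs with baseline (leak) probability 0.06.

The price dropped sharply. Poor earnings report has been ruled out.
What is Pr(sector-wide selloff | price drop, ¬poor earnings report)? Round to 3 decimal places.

Pr(sector-wide selloff | price drop, ¬poor earnings report) ≈ 0.827

Under noisy-OR, P(price drop | causes) = 1 − (1−0.06)·∏(1−qᵢ) over the active causes.
P(price drop | ¬poor earnings report) = 0.06×0.712 + 0.7086×0.288 = 0.042720 + 0.204077 = 0.246797
The sector-wide selloff-present share is 0.7086×0.288 = 0.204077.
So P(sector-wide selloff | price drop, ¬poor earnings report) = 0.204077/0.246797 ≈ 0.827.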